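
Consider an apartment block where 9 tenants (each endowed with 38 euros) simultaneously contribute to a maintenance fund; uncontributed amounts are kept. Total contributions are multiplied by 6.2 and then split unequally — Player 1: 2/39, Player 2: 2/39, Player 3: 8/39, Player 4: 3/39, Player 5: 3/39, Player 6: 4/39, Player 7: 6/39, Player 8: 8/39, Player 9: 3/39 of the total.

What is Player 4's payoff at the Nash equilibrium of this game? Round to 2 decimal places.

74.25 euros

A player with share s gets back 6.2·s per unit contributed, so full contribution is dominant for anyone with s > 1/6.2 = 0.1613 and zero contribution is dominant for anyone below.
The shares above 0.1613 belong to Player 3 and Player 8, contributing 38 each; the remaining 7 contribute 0. Total contributed: 76.
Player 4 keeps 38 and receives 6.2 × 76 × 3/39 = 36.25 from the maintenance fund, for a payoff of 74.25.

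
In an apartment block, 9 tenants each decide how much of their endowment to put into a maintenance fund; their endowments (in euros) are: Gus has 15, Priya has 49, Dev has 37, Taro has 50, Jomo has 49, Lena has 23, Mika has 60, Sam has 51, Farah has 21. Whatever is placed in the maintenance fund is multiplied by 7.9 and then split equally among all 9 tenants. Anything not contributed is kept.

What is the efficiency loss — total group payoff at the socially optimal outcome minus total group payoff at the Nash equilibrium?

The private return per contributed unit is 7.9/9 = 0.8778 < 1 for every player regardless of endowment, so the Nash equilibrium is zero contribution and the group total is Σ E_j = 15 + 49 + 37 + 50 + 49 + 23 + 60 + 51 + 21 = 355.
Each contributed unit returns 7.900 to the group, so the social optimum is full contribution by everyone: group total = 7.900 × 355 = 2804.50.
Efficiency loss = (7.900 − 1) × 355 = 2449.50.

2449.50 euros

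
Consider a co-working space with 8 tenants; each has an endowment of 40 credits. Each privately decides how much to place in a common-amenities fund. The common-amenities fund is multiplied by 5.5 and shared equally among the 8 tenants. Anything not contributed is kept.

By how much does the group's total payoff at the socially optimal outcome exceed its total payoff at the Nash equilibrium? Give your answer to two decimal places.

1440.00 credits

Each contributed unit returns 5.5/8 = 0.6875 to its contributor — below 1 — so contributing 0 is dominant for every player. At the Nash equilibrium everyone keeps their 40, and the group total is 8 × 40 = 320.
Each contributed unit returns 5.500 to the group as a whole (0.6875 to each of 8 players), which exceeds 1, so the social optimum is full contribution: group total = 5.500 × 320 = 1760.00.
Efficiency loss = 1760.00 − 320 = 1440.00.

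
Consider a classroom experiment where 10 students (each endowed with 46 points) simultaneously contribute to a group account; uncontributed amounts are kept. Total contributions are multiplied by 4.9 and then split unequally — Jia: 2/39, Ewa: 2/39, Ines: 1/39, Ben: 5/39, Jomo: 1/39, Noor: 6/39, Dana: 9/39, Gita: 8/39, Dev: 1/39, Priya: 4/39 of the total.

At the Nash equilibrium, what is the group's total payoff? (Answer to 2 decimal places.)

Each unit j contributes comes back to j as 4.9 × (j's share), so j prefers to contribute only if that share exceeds 1/4.9 = 0.2041; otherwise keeping the unit dominates.
Dana and Gita are above the threshold, contributing 46 each; the remaining 8 contribute 0. Total contributed: 92.
The group account pays out 4.9 × 92 = 450.80 in total (split across the unequal shares, but the aggregate is all that matters for the group sum).
The 8 free-riders keep 46 each, adding 368. Group total = 368 + 450.80 = 818.80.

818.80 points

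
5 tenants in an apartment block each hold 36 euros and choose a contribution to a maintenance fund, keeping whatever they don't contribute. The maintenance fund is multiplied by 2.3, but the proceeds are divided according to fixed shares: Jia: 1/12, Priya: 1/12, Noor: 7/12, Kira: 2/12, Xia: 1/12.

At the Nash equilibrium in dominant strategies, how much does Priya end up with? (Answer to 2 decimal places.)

42.90 euros

A player with share s gets back 2.3·s per unit contributed, so full contribution is dominant for anyone with s > 1/2.3 = 0.4348 and zero contribution is dominant for anyone below.
The only share above 0.4348 is Noor's 7/12, contributing 36; the remaining 4 contribute 0. Total contributed: 36.
Priya keeps 36 and receives 2.3 × 36 × 1/12 = 6.90 from the maintenance fund, for a payoff of 42.90.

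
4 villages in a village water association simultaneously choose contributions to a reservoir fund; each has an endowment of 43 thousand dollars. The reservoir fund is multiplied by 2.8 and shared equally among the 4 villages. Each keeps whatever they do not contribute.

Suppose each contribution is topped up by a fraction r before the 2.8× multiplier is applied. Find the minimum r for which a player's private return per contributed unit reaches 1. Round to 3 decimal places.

0.429

With matching at rate r, one contributed unit becomes (1 + r) in the reservoir fund and returns 2.8 × (1 + r) / 4 to the contributor.
Setting this equal to 1: 1 + r = 4/2.8 = 1.4286.
So the minimum matching rate is r = 1.4286 − 1 = 0.429.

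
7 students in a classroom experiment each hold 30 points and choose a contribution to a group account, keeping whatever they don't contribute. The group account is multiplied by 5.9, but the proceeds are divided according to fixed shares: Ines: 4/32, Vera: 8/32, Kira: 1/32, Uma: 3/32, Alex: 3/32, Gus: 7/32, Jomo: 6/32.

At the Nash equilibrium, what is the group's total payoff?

651.00 points

For player j, contributing a unit is worthwhile iff 5.9 × (j's share) ≥ 1, i.e. iff j's share is at least 0.1695.
Vera, Gus and Jomo are above the threshold, contributing 30 each; the remaining 4 contribute 0. Total contributed: 90.
The group account pays out 5.9 × 90 = 531.00 in total (split across the unequal shares, but the aggregate is all that matters for the group sum).
The 4 free-riders keep 30 each, adding 120. Group total = 120 + 531.00 = 651.00.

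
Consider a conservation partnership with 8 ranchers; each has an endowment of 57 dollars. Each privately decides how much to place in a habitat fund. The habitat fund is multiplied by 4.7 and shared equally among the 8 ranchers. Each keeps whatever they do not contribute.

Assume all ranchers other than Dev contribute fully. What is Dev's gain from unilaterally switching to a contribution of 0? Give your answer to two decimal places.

23.51 dollars

Switching from a contribution of 57 to 0 lets Dev keep an extra 57 dollars, but lowers the habitat fund by 57, which costs Dev their own share of that drop: 4.7/8 × 57 = 33.49.
Net gain = 57 − 33.49 = 23.51. The private return per contributed unit (0.5875) is below 1, so free-riding is indeed the best response regardless of what the others do.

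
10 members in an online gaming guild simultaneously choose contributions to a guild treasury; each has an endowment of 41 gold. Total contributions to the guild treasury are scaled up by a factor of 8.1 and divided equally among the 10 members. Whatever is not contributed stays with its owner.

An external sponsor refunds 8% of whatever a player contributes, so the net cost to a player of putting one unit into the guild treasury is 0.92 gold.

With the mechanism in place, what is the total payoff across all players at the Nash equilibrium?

410.00 gold

Even with the mechanism, each unit contributed returns only (8.1/10) / 0.92 = 0.8804 per unit of net cost, so contributing nothing is still dominant.
Everyone keeps their endowment and the group total is 10 × 41 = 410.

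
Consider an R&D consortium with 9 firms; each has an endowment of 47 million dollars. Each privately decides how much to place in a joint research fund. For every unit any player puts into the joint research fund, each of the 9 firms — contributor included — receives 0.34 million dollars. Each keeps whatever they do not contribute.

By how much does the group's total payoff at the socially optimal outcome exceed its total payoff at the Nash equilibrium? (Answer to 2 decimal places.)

The private return per contributed unit is 0.34 < 1, so contributing 0 is dominant for every player. At the Nash equilibrium everyone keeps their 47, and the group total is 9 × 47 = 423.
Each contributed unit returns 3.060 to the group as a whole (0.34 to each of 9 players), which exceeds 1, so the social optimum is full contribution: group total = 3.060 × 423 = 1294.38.
Efficiency loss = 1294.38 − 423 = 871.38.

871.38 million dollars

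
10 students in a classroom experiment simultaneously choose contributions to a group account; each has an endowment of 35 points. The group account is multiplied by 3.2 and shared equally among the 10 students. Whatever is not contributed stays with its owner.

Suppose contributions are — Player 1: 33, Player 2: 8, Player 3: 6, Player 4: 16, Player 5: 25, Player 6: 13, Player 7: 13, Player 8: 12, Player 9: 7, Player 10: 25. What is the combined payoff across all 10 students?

Total contributed: 33 + 8 + 6 + 16 + 25 + 13 + 13 + 12 + 7 + 25 = 158; total kept: 10 × 35 − 158 = 192.
The group account pays out 3.2 × 158 = 505.60 in aggregate.
Group total = 192 + 505.60 = 697.60.

697.60 points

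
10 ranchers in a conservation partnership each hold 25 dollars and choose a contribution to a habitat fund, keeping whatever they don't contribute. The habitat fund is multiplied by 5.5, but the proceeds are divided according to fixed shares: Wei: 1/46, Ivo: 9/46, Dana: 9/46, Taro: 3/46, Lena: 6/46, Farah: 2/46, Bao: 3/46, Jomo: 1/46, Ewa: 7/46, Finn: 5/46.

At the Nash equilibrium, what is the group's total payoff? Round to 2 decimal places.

475.00 dollars

Player j's private return per contributed unit is 5.5 × (j's share). Contributing is weakly dominant for j when that share is at least 1/5.5 = 0.1818, and contributing 0 is dominant otherwise.
Ivo and Dana clear that bar, contributing 25 each; the remaining 8 contribute 0. Total contributed: 50.
The habitat fund pays out 5.5 × 50 = 275.00 in total (split across the unequal shares, but the aggregate is all that matters for the group sum).
The 8 free-riders keep 25 each, adding 200. Group total = 200 + 275.00 = 475.00.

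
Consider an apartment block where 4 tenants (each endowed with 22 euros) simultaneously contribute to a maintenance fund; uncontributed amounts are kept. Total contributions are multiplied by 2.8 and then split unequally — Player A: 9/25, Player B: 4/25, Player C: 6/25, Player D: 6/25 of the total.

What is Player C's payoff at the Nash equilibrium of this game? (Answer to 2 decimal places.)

36.78 euros

For player j, contributing a unit is worthwhile iff 2.8 × (j's share) ≥ 1, i.e. iff j's share is at least 0.3571.
Only Player A (9/25) clears that bar, contributing 22; the remaining 3 contribute 0. Total contributed: 22.
Player C keeps 22 and receives 2.8 × 22 × 6/25 = 14.78 from the maintenance fund, for a payoff of 36.78.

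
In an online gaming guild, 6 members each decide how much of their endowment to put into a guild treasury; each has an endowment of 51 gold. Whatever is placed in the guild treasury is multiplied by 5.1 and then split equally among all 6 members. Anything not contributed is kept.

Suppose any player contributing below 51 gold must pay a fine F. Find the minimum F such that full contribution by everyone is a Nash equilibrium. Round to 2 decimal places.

Given the others contribute fully, the best deviation is to contribute 0 (any partial contribution still incurs the fine and gives up units whose private return 0.8500 is below 1).
Deviating from 51 to 0 saves 51 gold but forfeits the deviator's share of the drop in the guild treasury: 5.1/6 × 51 = 43.35.
So the deviation gain is 51 − 43.35 = 7.65, and the fine must be at least 7.65 gold to wipe it out.

7.65 gold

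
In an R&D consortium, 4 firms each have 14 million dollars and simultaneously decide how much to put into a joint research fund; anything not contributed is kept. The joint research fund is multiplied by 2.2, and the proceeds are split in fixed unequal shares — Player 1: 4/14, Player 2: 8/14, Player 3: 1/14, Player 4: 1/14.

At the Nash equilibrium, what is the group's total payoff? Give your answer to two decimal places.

Player j's private return per contributed unit is 2.2 × (j's share). Contributing is weakly dominant for j when that share is at least 1/2.2 = 0.4545, and contributing 0 is dominant otherwise.
Player 2 alone (share 8/14) is above the threshold, contributing 14; the remaining 3 contribute 0. Total contributed: 14.
The joint research fund pays out 2.2 × 14 = 30.80 in total (split across the unequal shares, but the aggregate is all that matters for the group sum).
The 3 free-riders keep 14 each, adding 42. Group total = 42 + 30.80 = 72.80.

72.80 million dollars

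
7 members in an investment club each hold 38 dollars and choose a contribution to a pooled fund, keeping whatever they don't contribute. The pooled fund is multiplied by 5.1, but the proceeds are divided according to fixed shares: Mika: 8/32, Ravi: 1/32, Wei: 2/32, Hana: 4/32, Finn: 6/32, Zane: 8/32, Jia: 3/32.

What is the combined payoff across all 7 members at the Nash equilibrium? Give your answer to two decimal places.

Each unit j contributes comes back to j as 5.1 × (j's share), so j prefers to contribute only if that share exceeds 1/5.1 = 0.1961; otherwise keeping the unit dominates.
The shares above 0.1961 belong to Mika and Zane, contributing 38 each; the remaining 5 contribute 0. Total contributed: 76.
The pooled fund pays out 5.1 × 76 = 387.60 in total (split across the unequal shares, but the aggregate is all that matters for the group sum).
The 5 free-riders keep 38 each, adding 190. Group total = 190 + 387.60 = 577.60.

577.60 dollars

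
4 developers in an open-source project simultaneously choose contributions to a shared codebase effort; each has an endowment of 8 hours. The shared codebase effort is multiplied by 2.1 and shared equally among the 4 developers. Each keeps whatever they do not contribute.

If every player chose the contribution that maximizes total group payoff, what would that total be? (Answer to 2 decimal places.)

67.20 hours

Each contributed unit returns 2.100 to the group as a whole (0.5250 to each of 4 players), which exceeds 1, so the social optimum is full contribution: group total = 2.100 × 32 = 67.20.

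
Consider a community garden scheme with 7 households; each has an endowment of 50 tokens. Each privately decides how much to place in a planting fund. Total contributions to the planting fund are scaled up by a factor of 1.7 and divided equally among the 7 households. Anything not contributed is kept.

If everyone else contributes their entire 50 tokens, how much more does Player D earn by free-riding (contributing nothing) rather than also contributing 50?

Switching from a contribution of 50 to 0 lets Player D keep an extra 50 tokens, but lowers the planting fund by 50, which costs Player D their own share of that drop: 1.7/7 × 50 = 12.14.
Net gain = 50 − 12.14 = 37.86. The private return per contributed unit (0.2429) is below 1, so free-riding is indeed the best response regardless of what the others do.

37.86 tokens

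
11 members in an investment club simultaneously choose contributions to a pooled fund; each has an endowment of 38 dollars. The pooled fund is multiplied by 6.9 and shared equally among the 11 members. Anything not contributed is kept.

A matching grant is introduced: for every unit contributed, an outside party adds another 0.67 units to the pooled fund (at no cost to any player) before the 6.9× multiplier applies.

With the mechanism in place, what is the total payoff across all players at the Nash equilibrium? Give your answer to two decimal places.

4816.61 dollars

The effective private return per unit is now 6.9 × 1.67 / 11 = 1.0475 > 1, so every player's dominant strategy flips to full contribution.
So the Nash equilibrium is full contribution by all 11; the group earns 6.9 × 1.67 × 418 = 4816.61.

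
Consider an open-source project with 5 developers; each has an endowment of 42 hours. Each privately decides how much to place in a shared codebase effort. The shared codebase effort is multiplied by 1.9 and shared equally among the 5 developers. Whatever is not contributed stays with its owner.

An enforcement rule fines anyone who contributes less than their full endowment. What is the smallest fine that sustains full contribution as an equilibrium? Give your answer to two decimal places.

Given the others contribute fully, the best deviation is to contribute 0 (any partial contribution still incurs the fine and gives up units whose private return 0.3800 is below 1).
Deviating from 42 to 0 saves 42 hours but forfeits the deviator's share of the drop in the shared codebase effort: 1.9/5 × 42 = 15.96.
So the deviation gain is 42 − 15.96 = 26.04, and the fine must be at least 26.04 hours to wipe it out.

26.04 hours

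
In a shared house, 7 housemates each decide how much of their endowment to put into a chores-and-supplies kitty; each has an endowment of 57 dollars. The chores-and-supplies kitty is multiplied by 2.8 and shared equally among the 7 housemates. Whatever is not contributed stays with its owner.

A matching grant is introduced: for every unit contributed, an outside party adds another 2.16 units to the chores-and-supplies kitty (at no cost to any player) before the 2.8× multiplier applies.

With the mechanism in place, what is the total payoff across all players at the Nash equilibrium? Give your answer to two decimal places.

Under the mechanism each unit contributed yields 2.8 × 3.16 / 7 = 1.2640 back to its contributor per unit of net cost, which exceeds 1, making full contribution the dominant choice for everyone.
At the Nash equilibrium everyone contributes 57. Group total payoff = 2.8 × 3.16 × 399 = 3530.35.

3530.35 dollars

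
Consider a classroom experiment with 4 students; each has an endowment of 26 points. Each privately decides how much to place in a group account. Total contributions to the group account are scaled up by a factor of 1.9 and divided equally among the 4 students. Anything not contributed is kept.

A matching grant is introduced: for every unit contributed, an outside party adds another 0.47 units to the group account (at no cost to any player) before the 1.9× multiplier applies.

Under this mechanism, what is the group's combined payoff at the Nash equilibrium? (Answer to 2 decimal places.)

Even with the mechanism, each unit contributed returns only 1.9 × 1.47 / 4 = 0.6983 per unit of net cost, so contributing nothing is still dominant.
Everyone keeps their endowment and the group total is 4 × 26 = 104.

104.00 points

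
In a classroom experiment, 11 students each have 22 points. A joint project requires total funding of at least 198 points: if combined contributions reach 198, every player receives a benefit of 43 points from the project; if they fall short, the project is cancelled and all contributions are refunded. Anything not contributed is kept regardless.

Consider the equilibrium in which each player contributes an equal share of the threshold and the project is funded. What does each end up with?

47 points

Equal share of the threshold: 198/11 = 18.
At this profile no one gains by cutting their contribution: any cut drops the total below 198, the project is cancelled, contributions are refunded, and the deviator ends with 22, which is less than 22 − 18 + 43 = 47. Contributing more than 18 just wastes the excess. So contributing exactly 18 is a best response.
Each player's payoff: 22 − 18 + 43 = 47.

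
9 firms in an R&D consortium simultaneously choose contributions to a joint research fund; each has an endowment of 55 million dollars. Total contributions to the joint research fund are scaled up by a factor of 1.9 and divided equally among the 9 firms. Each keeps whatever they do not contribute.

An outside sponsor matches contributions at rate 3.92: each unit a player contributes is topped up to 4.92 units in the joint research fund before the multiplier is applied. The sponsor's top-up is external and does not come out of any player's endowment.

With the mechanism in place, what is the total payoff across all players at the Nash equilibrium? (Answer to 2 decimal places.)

With the mechanism, a contributed unit returns 1.9 × 4.92 / 9 = 1.0387 per unit of net cost to the contributor — now above 1 — so contributing fully is weakly dominant for every player.
At the Nash equilibrium everyone contributes 55. Group total payoff = 1.9 × 4.92 × 495 = 4627.26.

4627.26 million dollars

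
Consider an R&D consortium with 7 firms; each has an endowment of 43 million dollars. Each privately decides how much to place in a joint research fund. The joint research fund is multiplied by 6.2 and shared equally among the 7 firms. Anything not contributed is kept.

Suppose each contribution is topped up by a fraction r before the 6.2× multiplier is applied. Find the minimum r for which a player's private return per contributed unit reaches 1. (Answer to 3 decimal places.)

With matching at rate r, one contributed unit becomes (1 + r) in the joint research fund and returns 6.2 × (1 + r) / 7 to the contributor.
Setting this equal to 1: 1 + r = 7/6.2 = 1.1290.
So the minimum matching rate is r = 1.1290 − 1 = 0.129.

0.129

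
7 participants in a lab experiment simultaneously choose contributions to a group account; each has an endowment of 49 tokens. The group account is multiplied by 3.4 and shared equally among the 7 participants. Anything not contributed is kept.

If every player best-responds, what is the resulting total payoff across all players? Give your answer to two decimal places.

Each contributed unit returns 3.4/7 = 0.4857 to its contributor — below 1 — so contributing 0 is dominant for every player. At the Nash equilibrium everyone keeps their 49, and the group total is 7 × 49 = 343.

343.00 tokens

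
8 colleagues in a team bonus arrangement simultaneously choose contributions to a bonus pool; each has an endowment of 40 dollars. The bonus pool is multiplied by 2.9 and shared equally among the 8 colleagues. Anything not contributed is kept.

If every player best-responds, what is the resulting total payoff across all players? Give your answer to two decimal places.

320.00 dollars

Each contributed unit returns 2.9/8 = 0.3625 to its contributor — below 1 — so contributing 0 is dominant for every player. At the Nash equilibrium everyone keeps their 40, and the group total is 8 × 40 = 320.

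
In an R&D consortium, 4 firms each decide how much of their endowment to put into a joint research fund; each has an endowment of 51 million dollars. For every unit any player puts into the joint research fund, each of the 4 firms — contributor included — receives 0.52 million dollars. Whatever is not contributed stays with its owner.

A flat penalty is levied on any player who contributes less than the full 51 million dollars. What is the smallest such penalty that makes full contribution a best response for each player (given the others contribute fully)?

24.48 million dollars

Given the others contribute fully, the best deviation is to contribute 0 (any partial contribution still incurs the fine and gives up units whose private return 0.52 is below 1).
Deviating from 51 to 0 saves 51 million dollars but forfeits the deviator's share of the drop in the joint research fund: 0.52 × 51 = 26.52.
So the deviation gain is 51 − 26.52 = 24.48, and the fine must be at least 24.48 million dollars to wipe it out.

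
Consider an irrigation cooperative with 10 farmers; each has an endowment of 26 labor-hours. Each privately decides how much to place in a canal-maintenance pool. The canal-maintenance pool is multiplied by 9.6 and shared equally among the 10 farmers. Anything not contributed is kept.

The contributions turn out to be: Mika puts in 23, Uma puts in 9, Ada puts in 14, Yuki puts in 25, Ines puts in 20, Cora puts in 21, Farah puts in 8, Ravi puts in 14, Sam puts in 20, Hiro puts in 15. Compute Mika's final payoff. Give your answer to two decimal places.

Total contributed: 23 + 9 + 14 + 25 + 20 + 21 + 8 + 14 + 20 + 15 = 169.
Each receives 9.6 × 169 / 10 = 162.24 from the canal-maintenance pool.
Mika keeps 26 − 23 = 3, so Mika's payoff is 3 + 162.24 = 165.24.

165.24 labor-hours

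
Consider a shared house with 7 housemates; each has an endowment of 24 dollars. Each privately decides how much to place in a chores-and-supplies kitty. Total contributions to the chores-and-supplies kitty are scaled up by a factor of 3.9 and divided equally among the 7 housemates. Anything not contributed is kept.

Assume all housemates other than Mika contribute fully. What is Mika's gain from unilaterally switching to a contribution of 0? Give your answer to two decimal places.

10.63 dollars

Switching from a contribution of 24 to 0 lets Mika keep an extra 24 dollars, but lowers the chores-and-supplies kitty by 24, which costs Mika their own share of that drop: 3.9/7 × 24 = 13.37.
Net gain = 24 − 13.37 = 10.63. The private return per contributed unit (0.5571) is below 1, so free-riding is indeed the best response regardless of what the others do.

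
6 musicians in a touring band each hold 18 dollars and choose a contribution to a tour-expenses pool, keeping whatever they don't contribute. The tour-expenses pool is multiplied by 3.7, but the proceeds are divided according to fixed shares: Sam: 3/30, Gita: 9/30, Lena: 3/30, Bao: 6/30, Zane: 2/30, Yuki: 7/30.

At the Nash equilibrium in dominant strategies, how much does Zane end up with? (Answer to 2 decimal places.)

22.44 dollars

Player j's private return per contributed unit is 3.7 × (j's share). Contributing is weakly dominant for j when that share is at least 1/3.7 = 0.2703, and contributing 0 is dominant otherwise.
Gita alone (share 9/30) is above the threshold, contributing 18; the remaining 5 contribute 0. Total contributed: 18.
Zane keeps 18 and receives 3.7 × 18 × 2/30 = 4.44 from the tour-expenses pool, for a payoff of 22.44.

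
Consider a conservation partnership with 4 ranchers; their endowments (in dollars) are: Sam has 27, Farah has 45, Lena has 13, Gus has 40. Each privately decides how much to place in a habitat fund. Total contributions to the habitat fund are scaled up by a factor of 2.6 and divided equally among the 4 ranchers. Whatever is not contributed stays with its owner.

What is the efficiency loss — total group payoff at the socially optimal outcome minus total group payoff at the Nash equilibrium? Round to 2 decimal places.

200.00 dollars

The private return per contributed unit is 2.6/4 = 0.6500 < 1 for every player regardless of endowment, so the Nash equilibrium is zero contribution and the group total is Σ E_j = 27 + 45 + 13 + 40 = 125.
Each contributed unit returns 2.600 to the group, so the social optimum is full contribution by everyone: group total = 2.600 × 125 = 325.00.
Efficiency loss = (2.600 − 1) × 125 = 200.00.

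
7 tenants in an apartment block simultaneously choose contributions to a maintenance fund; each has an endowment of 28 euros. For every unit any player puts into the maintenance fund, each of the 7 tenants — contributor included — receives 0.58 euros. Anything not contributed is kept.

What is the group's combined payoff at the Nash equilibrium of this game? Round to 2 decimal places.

The private return per contributed unit is 0.58 < 1, so contributing 0 is dominant for every player. At the Nash equilibrium everyone keeps their 28, and the group total is 7 × 28 = 196.

196.00 euros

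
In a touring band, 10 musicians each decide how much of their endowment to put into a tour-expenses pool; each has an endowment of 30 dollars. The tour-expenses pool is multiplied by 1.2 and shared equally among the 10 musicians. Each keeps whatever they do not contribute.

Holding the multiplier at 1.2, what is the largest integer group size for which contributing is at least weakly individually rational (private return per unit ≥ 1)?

Private return per unit is 1.2/(group size), which is ≥ 1 whenever the group size is ≤ 1.2.
The largest such integer is 1.

1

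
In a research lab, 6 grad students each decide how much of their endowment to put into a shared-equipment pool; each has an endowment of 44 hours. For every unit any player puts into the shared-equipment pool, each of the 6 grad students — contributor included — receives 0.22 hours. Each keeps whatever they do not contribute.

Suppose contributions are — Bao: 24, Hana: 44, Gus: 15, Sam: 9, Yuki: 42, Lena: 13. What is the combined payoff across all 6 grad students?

Total contributed: 24 + 44 + 15 + 9 + 42 + 13 = 147; total kept: 6 × 44 − 147 = 117.
The shared-equipment pool pays out 0.22 × 6 × 147 = 194.04 in aggregate.
Group total = 117 + 194.04 = 311.04.

311.04 hours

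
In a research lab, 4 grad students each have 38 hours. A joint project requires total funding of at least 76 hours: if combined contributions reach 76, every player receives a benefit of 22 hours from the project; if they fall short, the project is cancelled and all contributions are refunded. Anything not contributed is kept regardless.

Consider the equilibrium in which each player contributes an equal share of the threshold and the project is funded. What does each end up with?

Equal share of the threshold: 76/4 = 19.
At this profile no one gains by cutting their contribution: any cut drops the total below 76, the project is cancelled, contributions are refunded, and the deviator ends with 38, which is less than 38 − 19 + 22 = 41. Contributing more than 19 just wastes the excess. So contributing exactly 19 is a best response.
Each player's payoff: 38 − 19 + 22 = 41.

41 hours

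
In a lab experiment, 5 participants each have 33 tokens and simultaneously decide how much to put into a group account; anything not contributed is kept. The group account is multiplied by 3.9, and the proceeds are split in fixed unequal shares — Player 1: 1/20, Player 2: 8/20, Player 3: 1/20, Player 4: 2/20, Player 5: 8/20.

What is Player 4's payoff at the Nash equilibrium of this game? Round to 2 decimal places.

58.74 tokens

Each unit j contributes comes back to j as 3.9 × (j's share), so j prefers to contribute only if that share exceeds 1/3.9 = 0.2564; otherwise keeping the unit dominates.
Player 2 and Player 5 are above the threshold, contributing 33 each; the remaining 3 contribute 0. Total contributed: 66.
Player 4 keeps 33 and receives 3.9 × 66 × 2/20 = 25.74 from the group account, for a payoff of 58.74.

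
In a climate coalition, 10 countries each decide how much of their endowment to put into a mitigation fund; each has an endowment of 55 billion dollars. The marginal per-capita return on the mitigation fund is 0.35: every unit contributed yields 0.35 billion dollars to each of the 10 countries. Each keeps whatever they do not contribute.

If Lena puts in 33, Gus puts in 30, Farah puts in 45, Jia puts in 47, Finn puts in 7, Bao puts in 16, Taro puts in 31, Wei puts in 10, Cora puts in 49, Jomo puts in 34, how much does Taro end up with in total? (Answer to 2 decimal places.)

129.70 billion dollars

Total contributed: 33 + 30 + 45 + 47 + 7 + 16 + 31 + 10 + 49 + 34 = 302.
Each receives 0.35 × 302 = 105.70 from the mitigation fund.
Taro keeps 55 − 31 = 24, so Taro's payoff is 24 + 105.70 = 129.70.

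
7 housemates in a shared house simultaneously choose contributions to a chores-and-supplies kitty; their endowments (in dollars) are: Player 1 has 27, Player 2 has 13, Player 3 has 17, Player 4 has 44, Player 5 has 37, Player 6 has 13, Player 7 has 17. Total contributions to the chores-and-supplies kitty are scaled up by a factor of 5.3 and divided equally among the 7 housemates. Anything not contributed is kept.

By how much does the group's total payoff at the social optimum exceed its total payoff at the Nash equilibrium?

722.40 dollars

The private return per contributed unit is 5.3/7 = 0.7571 < 1 for every player regardless of endowment, so the Nash equilibrium is zero contribution and the group total is Σ E_j = 27 + 13 + 17 + 44 + 37 + 13 + 17 = 168.
Each contributed unit returns 5.300 to the group, so the social optimum is full contribution by everyone: group total = 5.300 × 168 = 890.40.
Efficiency loss = (5.300 − 1) × 168 = 722.40.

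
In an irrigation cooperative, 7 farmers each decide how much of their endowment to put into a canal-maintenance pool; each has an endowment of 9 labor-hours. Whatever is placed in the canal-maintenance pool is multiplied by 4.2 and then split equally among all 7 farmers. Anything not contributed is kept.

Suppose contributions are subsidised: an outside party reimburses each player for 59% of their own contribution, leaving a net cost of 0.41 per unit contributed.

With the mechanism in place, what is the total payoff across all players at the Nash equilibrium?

The effective private return per unit is now (4.2/7) / 0.41 = 1.4634 > 1, so every player's dominant strategy flips to full contribution.
So the Nash equilibrium is full contribution by all 7; the group earns 7 × (9 × 0.59 + 4.2 × 9) = 301.77.

301.77 labor-hours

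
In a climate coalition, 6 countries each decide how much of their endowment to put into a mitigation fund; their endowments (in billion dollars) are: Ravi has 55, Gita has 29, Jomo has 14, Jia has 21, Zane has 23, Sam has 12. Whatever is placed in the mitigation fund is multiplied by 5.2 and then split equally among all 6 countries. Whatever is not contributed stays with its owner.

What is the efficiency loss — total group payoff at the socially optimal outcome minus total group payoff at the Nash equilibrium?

The private return per contributed unit is 5.2/6 = 0.8667 < 1 for every player regardless of endowment, so the Nash equilibrium is zero contribution and the group total is Σ E_j = 55 + 29 + 14 + 21 + 23 + 12 = 154.
Each contributed unit returns 5.200 to the group, so the social optimum is full contribution by everyone: group total = 5.200 × 154 = 800.80.
Efficiency loss = (5.200 − 1) × 154 = 646.80.

646.80 billion dollars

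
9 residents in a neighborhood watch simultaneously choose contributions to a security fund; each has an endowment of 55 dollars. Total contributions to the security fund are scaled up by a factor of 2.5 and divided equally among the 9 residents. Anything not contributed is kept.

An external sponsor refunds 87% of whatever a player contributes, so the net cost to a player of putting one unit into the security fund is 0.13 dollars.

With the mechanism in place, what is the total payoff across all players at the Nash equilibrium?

1668.15 dollars

The effective private return per unit is now (2.5/9) / 0.13 = 2.1368 > 1, so every player's dominant strategy flips to full contribution.
So the Nash equilibrium is full contribution by all 9; the group earns 9 × (55 × 0.87 + 2.5 × 55) = 1668.15.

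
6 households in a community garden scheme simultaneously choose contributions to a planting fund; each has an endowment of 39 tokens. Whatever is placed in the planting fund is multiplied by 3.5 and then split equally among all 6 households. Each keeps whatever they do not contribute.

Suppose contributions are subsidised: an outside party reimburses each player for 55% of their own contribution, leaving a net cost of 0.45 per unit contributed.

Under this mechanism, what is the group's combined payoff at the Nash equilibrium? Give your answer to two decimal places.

With the mechanism, a contributed unit returns (3.5/6) / 0.45 = 1.2963 per unit of net cost to the contributor — now above 1 — so contributing fully is weakly dominant for every player.
So the Nash equilibrium is full contribution by all 6; the group earns 6 × (39 × 0.55 + 3.5 × 39) = 947.70.

947.70 tokens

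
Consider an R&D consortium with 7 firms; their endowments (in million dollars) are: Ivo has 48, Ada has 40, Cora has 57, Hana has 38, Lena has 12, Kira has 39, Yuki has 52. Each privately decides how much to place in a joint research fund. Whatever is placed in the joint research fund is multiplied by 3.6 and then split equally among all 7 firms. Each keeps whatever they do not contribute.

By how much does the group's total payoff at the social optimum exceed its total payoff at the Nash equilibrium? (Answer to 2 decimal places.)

743.60 million dollars

The private return per contributed unit is 3.6/7 = 0.5143 < 1 for every player regardless of endowment, so the Nash equilibrium is zero contribution and the group total is Σ E_j = 48 + 40 + 57 + 38 + 12 + 39 + 52 = 286.
Each contributed unit returns 3.600 to the group, so the social optimum is full contribution by everyone: group total = 3.600 × 286 = 1029.60.
Efficiency loss = (3.600 − 1) × 286 = 743.60.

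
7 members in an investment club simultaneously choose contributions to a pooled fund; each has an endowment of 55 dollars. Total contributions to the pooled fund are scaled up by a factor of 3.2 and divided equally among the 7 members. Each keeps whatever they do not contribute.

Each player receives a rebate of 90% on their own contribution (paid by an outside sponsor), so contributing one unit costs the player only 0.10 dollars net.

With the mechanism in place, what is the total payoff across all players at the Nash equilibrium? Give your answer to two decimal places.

1578.50 dollars

Under the mechanism each unit contributed yields (3.2/7) / 0.10 = 4.5714 back to its contributor per unit of net cost, which exceeds 1, making full contribution the dominant choice for everyone.
So the Nash equilibrium is full contribution by all 7; the group earns 7 × (55 × 0.90 + 3.2 × 55) = 1578.50.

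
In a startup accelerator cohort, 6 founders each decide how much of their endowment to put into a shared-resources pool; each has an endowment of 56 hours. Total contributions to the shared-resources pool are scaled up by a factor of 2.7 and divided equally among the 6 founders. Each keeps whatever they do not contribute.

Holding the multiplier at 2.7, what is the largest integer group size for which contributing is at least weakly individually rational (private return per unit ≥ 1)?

Private return per unit is 2.7/(group size), which is ≥ 1 whenever the group size is ≤ 2.7.
The largest such integer is 2.

2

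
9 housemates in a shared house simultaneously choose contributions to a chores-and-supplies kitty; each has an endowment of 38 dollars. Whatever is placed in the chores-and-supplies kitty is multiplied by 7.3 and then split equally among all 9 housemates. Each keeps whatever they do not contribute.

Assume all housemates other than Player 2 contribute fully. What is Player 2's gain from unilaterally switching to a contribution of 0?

Switching from a contribution of 38 to 0 lets Player 2 keep an extra 38 dollars, but lowers the chores-and-supplies kitty by 38, which costs Player 2 their own share of that drop: 7.3/9 × 38 = 30.82.
Net gain = 38 − 30.82 = 7.18. The private return per contributed unit (0.8111) is below 1, so free-riding is indeed the best response regardless of what the others do.

7.18 dollars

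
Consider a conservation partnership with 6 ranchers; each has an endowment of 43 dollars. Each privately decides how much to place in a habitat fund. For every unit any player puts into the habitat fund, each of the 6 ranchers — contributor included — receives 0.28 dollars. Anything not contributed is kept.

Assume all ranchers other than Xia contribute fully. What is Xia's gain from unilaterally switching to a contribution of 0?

Switching from a contribution of 43 to 0 lets Xia keep an extra 43 dollars, but lowers the habitat fund by 43, which costs Xia their own share of that drop: 0.28 × 43 = 12.04.
Net gain = 43 − 12.04 = 30.96. The private return per contributed unit (0.28) is below 1, so free-riding is indeed the best response regardless of what the others do.

30.96 dollars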